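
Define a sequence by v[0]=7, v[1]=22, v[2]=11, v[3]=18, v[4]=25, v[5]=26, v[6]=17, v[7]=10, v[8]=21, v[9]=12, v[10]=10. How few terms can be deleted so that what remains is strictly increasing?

Fewest deletions = n − (longest strictly increasing subsequence).
i:      0  1  2  3  4  5  6  7  8  9 10
v[i]:   7 22 11 18 25 26 17 10 21 12 10
dp:     1  2  2  3  4  5  3  2  4  3  2
max dp = 5, so deletions = 11 − 5 = 6.

6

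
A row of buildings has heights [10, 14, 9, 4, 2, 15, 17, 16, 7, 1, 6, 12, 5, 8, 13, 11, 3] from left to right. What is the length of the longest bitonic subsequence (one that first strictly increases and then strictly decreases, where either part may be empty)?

9

inc[i] = longest strictly increasing subsequence ending at i; dec[i] = longest strictly decreasing subsequence starting at i:
i:      1  2  3  4  5  6  7  8  9 10 11 12 13 14 15 16 17
a[i]:  10 14  9  4  2 15 17 16  7  1  6 12  5  8 13 11  3
inc:    1  2  1  1  1  3  4  4  2  1  2  3  2  3  4  4  2
dec:    6  6  5  3  2  5  6  5  4  1  3  3  2  2  3  2  1
Best peak at i=7 (value 17): inc=4, dec=6, length 4+6−1 = 9.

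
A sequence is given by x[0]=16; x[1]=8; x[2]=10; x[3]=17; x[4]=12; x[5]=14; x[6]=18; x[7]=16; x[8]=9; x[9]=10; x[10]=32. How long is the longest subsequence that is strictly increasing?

6

Let dp[i] be the length of the longest such subsequence ending at index i:
i:      0  1  2  3  4  5  6  7  8  9 10
x[i]:  16  8 10 17 12 14 18 16  9 10 32
dp:     1  1  2  3  3  4  5  5  2  3  6
Maximum dp value is 6.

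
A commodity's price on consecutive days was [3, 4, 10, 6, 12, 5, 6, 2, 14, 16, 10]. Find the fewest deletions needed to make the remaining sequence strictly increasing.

5

Fewest deletions = n − (longest strictly increasing subsequence).
i:      1  2  3  4  5  6  7  8  9 10 11
a[i]:   3  4 10  6 12  5  6  2 14 16 10
dp:     1  2  3  3  4  3  4  1  5  6  5
max dp = 6, so deletions = 11 − 6 = 5.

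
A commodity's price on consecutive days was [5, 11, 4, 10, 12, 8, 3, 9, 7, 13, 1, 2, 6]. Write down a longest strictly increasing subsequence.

5, 11, 12, 13

Patience tails give the LIS length; then backtrack through the dp parents:
5 → extends → [5]
11 → extends → [5, 11]
4 → replaces 5 → [4, 11]
10 → replaces 11 → [4, 10]
12 → extends → [4, 10, 12]
8 → replaces 10 → [4, 8, 12]
3 → replaces 4 → [3, 8, 12]
9 → replaces 12 → [3, 8, 9]
7 → replaces 8 → [3, 7, 9]
13 → extends → [3, 7, 9, 13]
1 → replaces 3 → [1, 7, 9, 13]
2 → replaces 7 → [1, 2, 9, 13]
6 → replaces 9 → [1, 2, 6, 13]
Length 4; one witness is 5, 11, 12, 13.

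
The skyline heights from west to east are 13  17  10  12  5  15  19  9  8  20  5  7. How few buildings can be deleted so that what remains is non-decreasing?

7

Fewest deletions = n − (longest non-decreasing subsequence).
Patience tails:
13 → extends → [13]
17 → extends → [13, 17]
10 → replaces 13 → [10, 17]
12 → replaces 17 → [10, 12]
5 → replaces 10 → [5, 12]
15 → extends → [5, 12, 15]
19 → extends → [5, 12, 15, 19]
9 → replaces 12 → [5, 9, 15, 19]
8 → replaces 9 → [5, 8, 15, 19]
20 → extends → [5, 8, 15, 19, 20]
5 → replaces 8 → [5, 5, 15, 19, 20]
7 → replaces 15 → [5, 5, 7, 19, 20]
Longest non-decreasing subsequence has length 5, so deletions = 12 − 5 = 7.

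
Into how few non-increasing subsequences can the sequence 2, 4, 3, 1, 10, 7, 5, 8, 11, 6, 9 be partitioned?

5

Place each on the leftmost legal pile:
2 → new pile 1 (tops now [2])
4 → new pile 2 (tops now [2, 4])
3 → pile 2 (tops now [2, 3])
1 → pile 1 (tops now [1, 3])
10 → new pile 3 (tops now [1, 3, 10])
7 → pile 3 (tops now [1, 3, 7])
5 → pile 3 (tops now [1, 3, 5])
8 → new pile 4 (tops now [1, 3, 5, 8])
11 → new pile 5 (tops now [1, 3, 5, 8, 11])
6 → pile 4 (tops now [1, 3, 5, 6, 11])
9 → pile 5 (tops now [1, 3, 5, 6, 9])
Five piles.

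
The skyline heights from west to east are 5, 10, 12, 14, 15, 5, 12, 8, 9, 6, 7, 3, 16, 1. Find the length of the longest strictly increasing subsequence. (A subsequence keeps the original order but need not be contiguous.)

Let dp[i] be the length of the longest such subsequence ending at index i:
i:      1  2  3  4  5  6  7  8  9 10 11 12 13 14
a[i]:   5 10 12 14 15  5 12  8  9  6  7  3 16  1
dp:     1  2  3  4  5  1  3  2  3  2  3  1  6  1
Maximum dp value is 6.

6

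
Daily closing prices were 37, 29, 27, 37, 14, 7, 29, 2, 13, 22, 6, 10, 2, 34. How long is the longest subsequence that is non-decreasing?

4

Track the smallest tail for each achievable length (allowing ties):
37 → extends → [37]
29 → replaces 37 → [29]
27 → replaces 29 → [27]
37 → extends → [27, 37]
14 → replaces 27 → [14, 37]
7 → replaces 14 → [7, 37]
29 → replaces 37 → [7, 29]
2 → replaces 7 → [2, 29]
13 → replaces 29 → [2, 13]
22 → extends → [2, 13, 22]
6 → replaces 13 → [2, 6, 22]
10 → replaces 22 → [2, 6, 10]
2 → replaces 6 → [2, 2, 10]
34 → extends → [2, 2, 10, 34]
Four tails, so the longest non-decreasing subsequence has length 4 (e.g. 7, 13, 22, 34).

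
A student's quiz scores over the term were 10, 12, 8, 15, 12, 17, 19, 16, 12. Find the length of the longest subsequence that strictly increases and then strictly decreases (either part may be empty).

7

inc[i] = longest strictly increasing subsequence ending at i; dec[i] = longest strictly decreasing subsequence starting at i:
i:      1  2  3  4  5  6  7  8  9
a[i]:  10 12  8 15 12 17 19 16 12
inc:    1  2  1  3  2  4  5  4  2
dec:    2  2  1  2  1  3  3  2  1
Best peak at i=7 (value 19): inc=5, dec=3, length 5+3−1 = 7.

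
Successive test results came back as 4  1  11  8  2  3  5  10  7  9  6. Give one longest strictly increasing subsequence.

1, 2, 3, 5, 7, 9

Patience tails give the LIS length; then backtrack through the dp parents:
4 → extends → [4]
1 → replaces 4 → [1]
11 → extends → [1, 11]
8 → replaces 11 → [1, 8]
2 → replaces 8 → [1, 2]
3 → extends → [1, 2, 3]
5 → extends → [1, 2, 3, 5]
10 → extends → [1, 2, 3, 5, 10]
7 → replaces 10 → [1, 2, 3, 5, 7]
9 → extends → [1, 2, 3, 5, 7, 9]
6 → replaces 7 → [1, 2, 3, 5, 6, 9]
Length 6; one witness is 1, 2, 3, 5, 7, 9.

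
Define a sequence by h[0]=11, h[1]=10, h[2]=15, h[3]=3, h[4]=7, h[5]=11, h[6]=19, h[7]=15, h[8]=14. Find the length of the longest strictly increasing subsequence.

Track the smallest tail for each achievable length (strict):
11 → extends → [11]
10 → replaces 11 → [10]
15 → extends → [10, 15]
3 → replaces 10 → [3, 15]
7 → replaces 15 → [3, 7]
11 → extends → [3, 7, 11]
19 → extends → [3, 7, 11, 19]
15 → replaces 19 → [3, 7, 11, 15]
14 → replaces 15 → [3, 7, 11, 14]
Four tails, so the longest strictly increasing subsequence has length 4 (e.g. 3, 7, 11, 19).

4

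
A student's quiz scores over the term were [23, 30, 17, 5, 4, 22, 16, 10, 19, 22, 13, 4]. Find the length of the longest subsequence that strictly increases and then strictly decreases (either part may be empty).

inc[i] = longest strictly increasing subsequence ending at i; dec[i] = longest strictly decreasing subsequence starting at i:
i:      1  2  3  4  5  6  7  8  9 10 11 12
a[i]:  23 30 17  5  4 22 16 10 19 22 13  4
inc:    1  2  1  1  1  2  2  2  3  4  3  1
dec:    5  5  4  2  1  4  3  2  3  3  2  1
Best peak at i=2 (value 30): inc=2, dec=5, length 2+5−1 = 6.

6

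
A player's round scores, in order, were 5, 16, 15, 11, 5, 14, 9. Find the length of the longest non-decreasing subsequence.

3

Track the smallest tail for each achievable length (allowing ties):
5 → extends → [5]
16 → extends → [5, 16]
15 → replaces 16 → [5, 15]
11 → replaces 15 → [5, 11]
5 → replaces 11 → [5, 5]
14 → extends → [5, 5, 14]
9 → replaces 14 → [5, 5, 9]
Three tails, so the longest non-decreasing subsequence has length 3 (e.g. 5, 11, 14).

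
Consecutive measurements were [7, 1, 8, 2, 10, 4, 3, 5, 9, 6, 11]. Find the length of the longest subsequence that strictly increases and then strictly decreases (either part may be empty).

inc[i] = longest strictly increasing subsequence ending at i; dec[i] = longest strictly decreasing subsequence starting at i:
i:      1  2  3  4  5  6  7  8  9 10 11
a[i]:   7  1  8  2 10  4  3  5  9  6 11
inc:    1  1  2  2  3  3  3  4  5  5  6
dec:    3  1  3  1  3  2  1  1  2  1  1
Best peak at i=9 (value 9): inc=5, dec=2, length 5+2−1 = 6.

6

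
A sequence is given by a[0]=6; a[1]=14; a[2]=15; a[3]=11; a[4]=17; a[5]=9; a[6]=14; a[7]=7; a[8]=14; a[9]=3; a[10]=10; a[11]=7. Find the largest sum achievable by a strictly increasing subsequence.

52

Let S[i] be the best sum of a strictly increasing subsequence ending at i:
i:      0  1  2  3  4  5  6  7  8  9 10 11
a[i]:   6 14 15 11 17  9 14  7 14  3 10  7
S:      6 20 35 17 52 15 31 13 31  3 25 13
Maximum is 52 (e.g. 6 + 14 + 15 + 17).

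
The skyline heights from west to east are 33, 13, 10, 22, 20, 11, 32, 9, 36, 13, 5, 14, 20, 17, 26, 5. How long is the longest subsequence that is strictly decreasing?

Negate each value so 'decreasing' becomes 'increasing', then run patience tails on the negated sequence:
-33 → extends → [-33]
-13 → extends → [-33, -13]
-10 → extends → [-33, -13, -10]
-22 → replaces -13 → [-33, -22, -10]
-20 → replaces -10 → [-33, -22, -20]
-11 → extends → [-33, -22, -20, -11]
-32 → replaces -22 → [-33, -32, -20, -11]
-9 → extends → [-33, -32, -20, -11, -9]
-36 → replaces -33 → [-36, -32, -20, -11, -9]
-13 → replaces -11 → [-36, -32, -20, -13, -9]
-5 → extends → [-36, -32, -20, -13, -9, -5]
-14 → replaces -13 → [-36, -32, -20, -14, -9, -5]
-20 → already a tail → [-36, -32, -20, -14, -9, -5]
-17 → replaces -14 → [-36, -32, -20, -17, -9, -5]
-26 → replaces -20 → [-36, -32, -26, -17, -9, -5]
-5 → already a tail → [-36, -32, -26, -17, -9, -5]
Six tails, so the longest strictly decreasing subsequence of the original has length 6.

6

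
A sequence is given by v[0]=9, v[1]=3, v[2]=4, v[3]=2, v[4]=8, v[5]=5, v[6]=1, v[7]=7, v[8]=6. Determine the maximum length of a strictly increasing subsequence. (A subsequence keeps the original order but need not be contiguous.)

4

Let dp[i] be the length of the longest such subsequence ending at index i:
i:     0 1 2 3 4 5 6 7 8
v[i]:  9 3 4 2 8 5 1 7 6
dp:    1 1 2 1 3 3 1 4 4
Maximum dp value is 4.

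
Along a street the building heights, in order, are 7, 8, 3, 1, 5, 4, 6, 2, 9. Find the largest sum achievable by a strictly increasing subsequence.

Let S[i] be the best sum of a strictly increasing subsequence ending at i:
i:      1  2  3  4  5  6  7  8  9
a[i]:   7  8  3  1  5  4  6  2  9
S:      7 15  3  1  8  7 14  3 24
Maximum is 24 (e.g. 7 + 8 + 9).

24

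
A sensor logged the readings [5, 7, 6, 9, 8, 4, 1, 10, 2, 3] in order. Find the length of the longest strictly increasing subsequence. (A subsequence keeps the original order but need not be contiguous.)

4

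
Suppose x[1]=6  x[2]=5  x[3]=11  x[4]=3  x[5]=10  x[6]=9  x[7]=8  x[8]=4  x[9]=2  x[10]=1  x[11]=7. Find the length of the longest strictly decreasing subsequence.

Let dp[i] be the longest strictly decreasing subsequence ending at i:
i:      1  2  3  4  5  6  7  8  9 10 11
x[i]:   6  5 11  3 10  9  8  4  2  1  7
dp:     1  2  1  3  2  3  4  5  6  7  5
Maximum is 7.

7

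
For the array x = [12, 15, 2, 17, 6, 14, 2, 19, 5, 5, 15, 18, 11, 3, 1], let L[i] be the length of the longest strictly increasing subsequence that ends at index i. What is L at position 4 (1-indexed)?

3

dp[i] = 1 + max{dp[j] : j<i, x[j]<x[i]} (or 1 if no such j):
i:      1  2  3  4  5  6  7  8  9 10 11 12 13 14 15
x[i]:  12 15  2 17  6 14  2 19  5  5 15 18 11  3  1
dp:     1  2  1  3  2  3  1  4  2  2  4  5  3  2  1
At index 4 the value is 3.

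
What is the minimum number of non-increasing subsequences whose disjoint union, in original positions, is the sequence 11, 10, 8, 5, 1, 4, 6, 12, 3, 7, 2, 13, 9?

5

Place each on the leftmost legal pile:
11 → new pile 1 (tops now [11])
10 → pile 1 (tops now [10])
8 → pile 1 (tops now [8])
5 → pile 1 (tops now [5])
1 → pile 1 (tops now [1])
4 → new pile 2 (tops now [1, 4])
6 → new pile 3 (tops now [1, 4, 6])
12 → new pile 4 (tops now [1, 4, 6, 12])
3 → pile 2 (tops now [1, 3, 6, 12])
7 → pile 4 (tops now [1, 3, 6, 7])
2 → pile 2 (tops now [1, 2, 6, 7])
13 → new pile 5 (tops now [1, 2, 6, 7, 13])
9 → pile 5 (tops now [1, 2, 6, 7, 9])
Five piles.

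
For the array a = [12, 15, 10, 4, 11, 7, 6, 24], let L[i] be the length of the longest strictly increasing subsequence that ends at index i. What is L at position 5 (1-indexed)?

dp[i] = 1 + max{dp[j] : j<i, a[j]<a[i]} (or 1 if no such j):
i:      1  2  3  4  5  6  7  8
a[i]:  12 15 10  4 11  7  6 24
dp:     1  2  1  1  2  2  2  3
At index 5 the value is 2.

2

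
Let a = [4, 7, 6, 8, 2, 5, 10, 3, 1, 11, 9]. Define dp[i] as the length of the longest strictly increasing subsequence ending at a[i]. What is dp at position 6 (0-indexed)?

dp[i] = 1 + max{dp[j] : j<i, a[j]<a[i]} (or 1 if no such j):
i:      0  1  2  3  4  5  6  7  8  9 10
a[i]:   4  7  6  8  2  5 10  3  1 11  9
dp:     1  2  2  3  1  2  4  2  1  5  4
At index 6 the value is 4.

4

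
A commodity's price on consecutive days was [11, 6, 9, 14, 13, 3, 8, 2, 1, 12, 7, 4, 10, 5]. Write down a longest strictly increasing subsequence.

Patience tails give the LIS length; then backtrack through the dp parents:
11 → extends → [11]
6 → replaces 11 → [6]
9 → extends → [6, 9]
14 → extends → [6, 9, 14]
13 → replaces 14 → [6, 9, 13]
3 → replaces 6 → [3, 9, 13]
8 → replaces 9 → [3, 8, 13]
2 → replaces 3 → [2, 8, 13]
1 → replaces 2 → [1, 8, 13]
12 → replaces 13 → [1, 8, 12]
7 → replaces 8 → [1, 7, 12]
4 → replaces 7 → [1, 4, 12]
10 → replaces 12 → [1, 4, 10]
5 → replaces 10 → [1, 4, 5]
Length 3; one witness is 6, 9, 14.

6, 9, 14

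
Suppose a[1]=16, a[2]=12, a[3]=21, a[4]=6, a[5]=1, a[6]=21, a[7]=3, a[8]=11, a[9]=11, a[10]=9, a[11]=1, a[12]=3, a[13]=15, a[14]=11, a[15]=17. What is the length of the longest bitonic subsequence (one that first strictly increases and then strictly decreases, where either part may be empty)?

inc[i] = longest strictly increasing subsequence ending at i; dec[i] = longest strictly decreasing subsequence starting at i:
i:      1  2  3  4  5  6  7  8  9 10 11 12 13 14 15
a[i]:  16 12 21  6  1 21  3 11 11  9  1  3 15 11 17
inc:    1  1  2  1  1  2  2  3  3  3  1  2  4  4  5
dec:    5  4  4  3  1  4  2  3  3  2  1  1  2  1  1
Best peak at i=1 (value 16): inc=1, dec=5, length 1+5−1 = 5.

5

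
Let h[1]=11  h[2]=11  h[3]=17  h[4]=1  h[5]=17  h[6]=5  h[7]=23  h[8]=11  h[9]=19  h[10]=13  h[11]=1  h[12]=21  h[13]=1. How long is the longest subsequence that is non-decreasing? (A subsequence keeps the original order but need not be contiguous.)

6

Let dp[i] be the length of the longest such subsequence ending at index i:
i:      1  2  3  4  5  6  7  8  9 10 11 12 13
h[i]:  11 11 17  1 17  5 23 11 19 13  1 21  1
dp:     1  2  3  1  4  2  5  3  5  4  2  6  3
Maximum dp value is 6.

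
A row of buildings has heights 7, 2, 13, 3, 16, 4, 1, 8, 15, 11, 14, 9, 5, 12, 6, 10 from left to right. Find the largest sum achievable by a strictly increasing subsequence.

42

Let S[i] be the best sum of a strictly increasing subsequence ending at i:
i:      1  2  3  4  5  6  7  8  9 10 11 12 13 14 15 16
a[i]:   7  2 13  3 16  4  1  8 15 11 14  9  5 12  6 10
S:      7  2 20  5 36  9  1 17 35 28 42 26 14 40 20 36
Maximum is 42 (e.g. 2 + 3 + 4 + 8 + 11 + 14).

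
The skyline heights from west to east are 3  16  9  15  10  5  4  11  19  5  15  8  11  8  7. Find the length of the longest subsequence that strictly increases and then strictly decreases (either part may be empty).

9

inc[i] = longest strictly increasing subsequence ending at i; dec[i] = longest strictly decreasing subsequence starting at i:
i:      1  2  3  4  5  6  7  8  9 10 11 12 13 14 15
a[i]:   3 16  9 15 10  5  4 11 19  5 15  8 11  8  7
inc:    1  2  2  3  3  2  2  4  5  3  5  4  5  4  4
dec:    1  5  3  4  3  2  1  3  5  1  4  2  3  2  1
Best peak at i=9 (value 19): inc=5, dec=5, length 5+5−1 = 9.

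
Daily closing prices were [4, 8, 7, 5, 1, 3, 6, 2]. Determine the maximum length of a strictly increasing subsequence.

3

Let dp[i] be the length of the longest such subsequence ending at index i:
i:     1 2 3 4 5 6 7 8
a[i]:  4 8 7 5 1 3 6 2
dp:    1 2 2 2 1 2 3 2
Maximum dp value is 3.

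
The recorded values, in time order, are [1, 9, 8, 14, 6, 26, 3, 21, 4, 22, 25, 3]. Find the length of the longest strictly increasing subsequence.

6

Track the smallest tail for each achievable length (strict):
1 → extends → [1]
9 → extends → [1, 9]
8 → replaces 9 → [1, 8]
14 → extends → [1, 8, 14]
6 → replaces 8 → [1, 6, 14]
26 → extends → [1, 6, 14, 26]
3 → replaces 6 → [1, 3, 14, 26]
21 → replaces 26 → [1, 3, 14, 21]
4 → replaces 14 → [1, 3, 4, 21]
22 → extends → [1, 3, 4, 21, 22]
25 → extends → [1, 3, 4, 21, 22, 25]
3 → already a tail → [1, 3, 4, 21, 22, 25]
Six tails, so the longest strictly increasing subsequence has length 6 (e.g. 1, 9, 14, 21, 22, 25).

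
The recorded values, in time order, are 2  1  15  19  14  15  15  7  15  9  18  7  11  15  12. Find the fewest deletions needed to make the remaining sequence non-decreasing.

Fewest deletions = n − (longest non-decreasing subsequence).
i:      1  2  3  4  5  6  7  8  9 10 11 12 13 14 15
a[i]:   2  1 15 19 14 15 15  7 15  9 18  7 11 15 12
dp:     1  1  2  3  2  3  4  2  5  3  6  3  4  6  5
max dp = 6, so deletions = 15 − 6 = 9.

9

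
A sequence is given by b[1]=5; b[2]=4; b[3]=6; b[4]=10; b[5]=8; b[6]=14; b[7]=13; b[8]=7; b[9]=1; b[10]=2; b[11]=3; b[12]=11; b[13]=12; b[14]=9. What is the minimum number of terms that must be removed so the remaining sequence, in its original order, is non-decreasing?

Fewest deletions = n − (longest non-decreasing subsequence).
i:      1  2  3  4  5  6  7  8  9 10 11 12 13 14
b[i]:   5  4  6 10  8 14 13  7  1  2  3 11 12  9
dp:     1  1  2  3  3  4  4  3  1  2  3  4  5  4
max dp = 5, so deletions = 14 − 5 = 9.

9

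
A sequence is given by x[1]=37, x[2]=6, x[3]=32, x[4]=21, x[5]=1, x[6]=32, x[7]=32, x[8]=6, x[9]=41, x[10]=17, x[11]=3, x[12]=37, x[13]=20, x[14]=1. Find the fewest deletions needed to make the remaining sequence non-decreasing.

9

Fewest deletions = n − (longest non-decreasing subsequence).
Patience tails:
37 → extends → [37]
6 → replaces 37 → [6]
32 → extends → [6, 32]
21 → replaces 32 → [6, 21]
1 → replaces 6 → [1, 21]
32 → extends → [1, 21, 32]
32 → extends → [1, 21, 32, 32]
6 → replaces 21 → [1, 6, 32, 32]
41 → extends → [1, 6, 32, 32, 41]
17 → replaces 32 → [1, 6, 17, 32, 41]
3 → replaces 6 → [1, 3, 17, 32, 41]
37 → replaces 41 → [1, 3, 17, 32, 37]
20 → replaces 32 → [1, 3, 17, 20, 37]
1 → replaces 3 → [1, 1, 17, 20, 37]
Longest non-decreasing subsequence has length 5, so deletions = 14 − 5 = 9.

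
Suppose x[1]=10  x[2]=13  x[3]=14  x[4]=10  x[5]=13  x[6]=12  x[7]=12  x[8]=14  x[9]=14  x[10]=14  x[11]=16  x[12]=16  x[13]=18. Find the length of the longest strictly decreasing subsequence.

Negate each value so 'decreasing' becomes 'increasing', then run patience tails on the negated sequence:
-10 → extends → [-10]
-13 → replaces -10 → [-13]
-14 → replaces -13 → [-14]
-10 → extends → [-14, -10]
-13 → replaces -10 → [-14, -13]
-12 → extends → [-14, -13, -12]
-12 → already a tail → [-14, -13, -12]
-14 → already a tail → [-14, -13, -12]
-14 → already a tail → [-14, -13, -12]
-14 → already a tail → [-14, -13, -12]
-16 → replaces -14 → [-16, -13, -12]
-16 → already a tail → [-16, -13, -12]
-18 → replaces -16 → [-18, -13, -12]
Three tails, so the longest strictly decreasing subsequence of the original has length 3.

3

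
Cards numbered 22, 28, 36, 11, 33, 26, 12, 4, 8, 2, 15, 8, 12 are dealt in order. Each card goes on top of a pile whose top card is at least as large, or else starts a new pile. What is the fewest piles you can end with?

Place each on the leftmost legal pile:
22 → new pile 1 (tops now [22])
28 → new pile 2 (tops now [22, 28])
36 → new pile 3 (tops now [22, 28, 36])
11 → pile 1 (tops now [11, 28, 36])
33 → pile 3 (tops now [11, 28, 33])
26 → pile 2 (tops now [11, 26, 33])
12 → pile 2 (tops now [11, 12, 33])
4 → pile 1 (tops now [4, 12, 33])
8 → pile 2 (tops now [4, 8, 33])
2 → pile 1 (tops now [2, 8, 33])
15 → pile 3 (tops now [2, 8, 15])
8 → pile 2 (tops now [2, 8, 15])
12 → pile 3 (tops now [2, 8, 12])
Three piles.

3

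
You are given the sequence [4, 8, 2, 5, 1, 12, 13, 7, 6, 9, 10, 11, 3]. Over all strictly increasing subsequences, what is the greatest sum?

46

Let S[i] be the best sum of a strictly increasing subsequence ending at i:
i:      1  2  3  4  5  6  7  8  9 10 11 12 13
a[i]:   4  8  2  5  1 12 13  7  6  9 10 11  3
S:      4 12  2  9  1 24 37 16 15 25 35 46  5
Maximum is 46 (e.g. 4 + 5 + 7 + 9 + 10 + 11).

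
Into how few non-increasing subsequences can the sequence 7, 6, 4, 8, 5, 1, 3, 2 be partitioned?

Place each on the leftmost legal pile:
7 → new pile 1 (tops now [7])
6 → pile 1 (tops now [6])
4 → pile 1 (tops now [4])
8 → new pile 2 (tops now [4, 8])
5 → pile 2 (tops now [4, 5])
1 → pile 1 (tops now [1, 5])
3 → pile 2 (tops now [1, 3])
2 → pile 2 (tops now [1, 2])
Two piles.

2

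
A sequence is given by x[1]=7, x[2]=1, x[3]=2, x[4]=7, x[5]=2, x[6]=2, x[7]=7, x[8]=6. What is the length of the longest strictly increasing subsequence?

Let dp[i] be the length of the longest such subsequence ending at index i:
i:     1 2 3 4 5 6 7 8
x[i]:  7 1 2 7 2 2 7 6
dp:    1 1 2 3 2 2 3 3
Maximum dp value is 3.

3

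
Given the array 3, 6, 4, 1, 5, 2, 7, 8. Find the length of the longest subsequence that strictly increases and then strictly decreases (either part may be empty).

5

inc[i] = longest strictly increasing subsequence ending at i; dec[i] = longest strictly decreasing subsequence starting at i:
i:     1 2 3 4 5 6 7 8
a[i]:  3 6 4 1 5 2 7 8
inc:   1 2 2 1 3 2 4 5
dec:   2 3 2 1 2 1 1 1
Best peak at i=8 (value 8): inc=5, dec=1, length 5+1−1 = 5.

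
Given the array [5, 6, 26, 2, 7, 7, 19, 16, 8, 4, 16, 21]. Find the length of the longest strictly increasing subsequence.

6

Track the smallest tail for each achievable length (strict):
5 → extends → [5]
6 → extends → [5, 6]
26 → extends → [5, 6, 26]
2 → replaces 5 → [2, 6, 26]
7 → replaces 26 → [2, 6, 7]
7 → already a tail → [2, 6, 7]
19 → extends → [2, 6, 7, 19]
16 → replaces 19 → [2, 6, 7, 16]
8 → replaces 16 → [2, 6, 7, 8]
4 → replaces 6 → [2, 4, 7, 8]
16 → extends → [2, 4, 7, 8, 16]
21 → extends → [2, 4, 7, 8, 16, 21]
Six tails, so the longest strictly increasing subsequence has length 6 (e.g. 5, 6, 7, 8, 16, 21).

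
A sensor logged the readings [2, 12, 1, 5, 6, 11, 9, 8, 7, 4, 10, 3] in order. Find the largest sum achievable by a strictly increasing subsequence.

Let S[i] be the best sum of a strictly increasing subsequence ending at i:
i:      1  2  3  4  5  6  7  8  9 10 11 12
a[i]:   2 12  1  5  6 11  9  8  7  4 10  3
S:      2 14  1  7 13 24 22 21 20  6 32  5
Maximum is 32 (e.g. 2 + 5 + 6 + 9 + 10).

32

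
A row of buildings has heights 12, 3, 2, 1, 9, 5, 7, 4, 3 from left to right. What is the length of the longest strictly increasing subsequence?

Track the smallest tail for each achievable length (strict):
12 → extends → [12]
3 → replaces 12 → [3]
2 → replaces 3 → [2]
1 → replaces 2 → [1]
9 → extends → [1, 9]
5 → replaces 9 → [1, 5]
7 → extends → [1, 5, 7]
4 → replaces 5 → [1, 4, 7]
3 → replaces 4 → [1, 3, 7]
Three tails, so the longest strictly increasing subsequence has length 3 (e.g. 3, 5, 7).

3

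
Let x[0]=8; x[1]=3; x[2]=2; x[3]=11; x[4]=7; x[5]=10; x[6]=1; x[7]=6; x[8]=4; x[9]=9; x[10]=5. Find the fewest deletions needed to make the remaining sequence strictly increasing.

Fewest deletions = n − (longest strictly increasing subsequence).
i:      0  1  2  3  4  5  6  7  8  9 10
x[i]:   8  3  2 11  7 10  1  6  4  9  5
dp:     1  1  1  2  2  3  1  2  2  3  3
max dp = 3, so deletions = 11 − 3 = 8.

8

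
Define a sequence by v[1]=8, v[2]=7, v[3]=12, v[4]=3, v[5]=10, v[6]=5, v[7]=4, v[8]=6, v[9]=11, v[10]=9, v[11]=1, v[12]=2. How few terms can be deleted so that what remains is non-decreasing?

Fewest deletions = n − (longest non-decreasing subsequence).
Patience tails:
8 → extends → [8]
7 → replaces 8 → [7]
12 → extends → [7, 12]
3 → replaces 7 → [3, 12]
10 → replaces 12 → [3, 10]
5 → replaces 10 → [3, 5]
4 → replaces 5 → [3, 4]
6 → extends → [3, 4, 6]
11 → extends → [3, 4, 6, 11]
9 → replaces 11 → [3, 4, 6, 9]
1 → replaces 3 → [1, 4, 6, 9]
2 → replaces 4 → [1, 2, 6, 9]
Longest non-decreasing subsequence has length 4, so deletions = 12 − 4 = 8.

8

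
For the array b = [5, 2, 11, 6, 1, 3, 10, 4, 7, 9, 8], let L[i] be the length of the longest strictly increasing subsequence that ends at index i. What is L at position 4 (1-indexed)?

2

dp[i] = 1 + max{dp[j] : j<i, b[j]<b[i]} (or 1 if no such j):
i:      1  2  3  4  5  6  7  8  9 10 11
b[i]:   5  2 11  6  1  3 10  4  7  9  8
dp:     1  1  2  2  1  2  3  3  4  5  5
At index 4 the value is 2.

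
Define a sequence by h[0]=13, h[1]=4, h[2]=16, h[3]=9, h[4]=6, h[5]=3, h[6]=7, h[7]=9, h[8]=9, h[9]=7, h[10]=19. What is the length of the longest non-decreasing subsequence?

6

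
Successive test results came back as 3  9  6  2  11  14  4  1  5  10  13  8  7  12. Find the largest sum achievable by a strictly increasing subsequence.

Let S[i] be the best sum of a strictly increasing subsequence ending at i:
i:      1  2  3  4  5  6  7  8  9 10 11 12 13 14
a[i]:   3  9  6  2 11 14  4  1  5 10 13  8  7 12
S:      3 12  9  2 23 37  7  1 12 22 36 20 19 35
Maximum is 37 (e.g. 3 + 9 + 11 + 14).

37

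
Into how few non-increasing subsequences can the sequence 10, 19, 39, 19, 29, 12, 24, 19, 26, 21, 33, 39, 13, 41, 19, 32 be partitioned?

Place each on the leftmost legal pile:
10 → new pile 1 (tops now [10])
19 → new pile 2 (tops now [10, 19])
39 → new pile 3 (tops now [10, 19, 39])
19 → pile 2 (tops now [10, 19, 39])
29 → pile 3 (tops now [10, 19, 29])
12 → pile 2 (tops now [10, 12, 29])
24 → pile 3 (tops now [10, 12, 24])
19 → pile 3 (tops now [10, 12, 19])
26 → new pile 4 (tops now [10, 12, 19, 26])
21 → pile 4 (tops now [10, 12, 19, 21])
33 → new pile 5 (tops now [10, 12, 19, 21, 33])
39 → new pile 6 (tops now [10, 12, 19, 21, 33, 39])
13 → pile 3 (tops now [10, 12, 13, 21, 33, 39])
41 → new pile 7 (tops now [10, 12, 13, 21, 33, 39, 41])
19 → pile 4 (tops now [10, 12, 13, 19, 33, 39, 41])
32 → pile 5 (tops now [10, 12, 13, 19, 32, 39, 41])
Seven piles.

7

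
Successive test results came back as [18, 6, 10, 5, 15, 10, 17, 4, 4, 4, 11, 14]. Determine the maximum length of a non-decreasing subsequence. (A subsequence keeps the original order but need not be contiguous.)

5

Track the smallest tail for each achievable length (allowing ties):
18 → extends → [18]
6 → replaces 18 → [6]
10 → extends → [6, 10]
5 → replaces 6 → [5, 10]
15 → extends → [5, 10, 15]
10 → replaces 15 → [5, 10, 10]
17 → extends → [5, 10, 10, 17]
4 → replaces 5 → [4, 10, 10, 17]
4 → replaces 10 → [4, 4, 10, 17]
4 → replaces 10 → [4, 4, 4, 17]
11 → replaces 17 → [4, 4, 4, 11]
14 → extends → [4, 4, 4, 11, 14]
Five tails, so the longest non-decreasing subsequence has length 5 (e.g. 6, 10, 10, 11, 14).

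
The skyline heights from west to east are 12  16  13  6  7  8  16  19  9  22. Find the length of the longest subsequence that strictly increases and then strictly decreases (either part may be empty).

6

inc[i] = longest strictly increasing subsequence ending at i; dec[i] = longest strictly decreasing subsequence starting at i:
i:      1  2  3  4  5  6  7  8  9 10
a[i]:  12 16 13  6  7  8 16 19  9 22
inc:    1  2  2  1  2  3  4  5  4  6
dec:    2  3  2  1  1  1  2  2  1  1
Best peak at i=8 (value 19): inc=5, dec=2, length 5+2−1 = 6.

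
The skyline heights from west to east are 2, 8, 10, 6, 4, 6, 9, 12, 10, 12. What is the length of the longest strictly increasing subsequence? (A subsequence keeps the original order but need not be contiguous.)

6

Let dp[i] be the length of the longest such subsequence ending at index i:
i:      1  2  3  4  5  6  7  8  9 10
a[i]:   2  8 10  6  4  6  9 12 10 12
dp:     1  2  3  2  2  3  4  5  5  6
Maximum dp value is 6.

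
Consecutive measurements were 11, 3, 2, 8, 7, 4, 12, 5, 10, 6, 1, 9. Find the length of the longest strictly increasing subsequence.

5

Let dp[i] be the length of the longest such subsequence ending at index i:
i:      1  2  3  4  5  6  7  8  9 10 11 12
a[i]:  11  3  2  8  7  4 12  5 10  6  1  9
dp:     1  1  1  2  2  2  3  3  4  4  1  5
Maximum dp value is 5.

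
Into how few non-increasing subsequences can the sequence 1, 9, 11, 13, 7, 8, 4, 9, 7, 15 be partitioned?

The minimum number of non-increasing subsequences covering a sequence equals the length of its longest strictly increasing subsequence.
LIS length is 5 (e.g. 1, 9, 11, 13, 15), so 5 piles are needed.

5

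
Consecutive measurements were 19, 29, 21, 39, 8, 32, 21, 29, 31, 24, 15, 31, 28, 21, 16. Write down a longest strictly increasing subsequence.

Patience tails give the LIS length; then backtrack through the dp parents:
19 → extends → [19]
29 → extends → [19, 29]
21 → replaces 29 → [19, 21]
39 → extends → [19, 21, 39]
8 → replaces 19 → [8, 21, 39]
32 → replaces 39 → [8, 21, 32]
21 → already a tail → [8, 21, 32]
29 → replaces 32 → [8, 21, 29]
31 → extends → [8, 21, 29, 31]
24 → replaces 29 → [8, 21, 24, 31]
15 → replaces 21 → [8, 15, 24, 31]
31 → already a tail → [8, 15, 24, 31]
28 → replaces 31 → [8, 15, 24, 28]
21 → replaces 24 → [8, 15, 21, 28]
16 → replaces 21 → [8, 15, 16, 28]
Length 4; one witness is 19, 21, 29, 31.

19, 21, 29, 31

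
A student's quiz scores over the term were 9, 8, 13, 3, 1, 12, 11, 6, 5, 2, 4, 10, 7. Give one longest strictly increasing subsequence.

Patience tails give the LIS length; then backtrack through the dp parents:
9 → extends → [9]
8 → replaces 9 → [8]
13 → extends → [8, 13]
3 → replaces 8 → [3, 13]
1 → replaces 3 → [1, 13]
12 → replaces 13 → [1, 12]
11 → replaces 12 → [1, 11]
6 → replaces 11 → [1, 6]
5 → replaces 6 → [1, 5]
2 → replaces 5 → [1, 2]
4 → extends → [1, 2, 4]
10 → extends → [1, 2, 4, 10]
7 → replaces 10 → [1, 2, 4, 7]
Length 4; one witness is 1, 2, 4, 10.

1, 2, 4, 10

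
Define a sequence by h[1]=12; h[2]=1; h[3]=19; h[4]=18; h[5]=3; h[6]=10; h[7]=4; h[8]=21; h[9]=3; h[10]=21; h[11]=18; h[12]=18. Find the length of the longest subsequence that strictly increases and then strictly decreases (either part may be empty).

inc[i] = longest strictly increasing subsequence ending at i; dec[i] = longest strictly decreasing subsequence starting at i:
i:      1  2  3  4  5  6  7  8  9 10 11 12
h[i]:  12  1 19 18  3 10  4 21  3 21 18 18
inc:    1  1  2  2  2  3  3  4  2  4  4  4
dec:    4  1  5  4  1  3  2  2  1  2  1  1
Best peak at i=3 (value 19): inc=2, dec=5, length 2+5−1 = 6.

6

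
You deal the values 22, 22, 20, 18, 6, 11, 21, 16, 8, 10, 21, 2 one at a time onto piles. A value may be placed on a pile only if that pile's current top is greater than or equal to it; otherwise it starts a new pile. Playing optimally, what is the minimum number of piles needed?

4

The minimum number of non-increasing subsequences covering a sequence equals the length of its longest strictly increasing subsequence.
LIS length is 4 (e.g. 6, 11, 16, 21), so 4 piles are needed.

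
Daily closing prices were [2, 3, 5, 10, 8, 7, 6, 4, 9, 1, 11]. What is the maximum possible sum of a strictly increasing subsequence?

Let S[i] be the best sum of a strictly increasing subsequence ending at i:
i:      1  2  3  4  5  6  7  8  9 10 11
a[i]:   2  3  5 10  8  7  6  4  9  1 11
S:      2  5 10 20 18 17 16  9 27  1 38
Maximum is 38 (e.g. 2 + 3 + 5 + 8 + 9 + 11).

38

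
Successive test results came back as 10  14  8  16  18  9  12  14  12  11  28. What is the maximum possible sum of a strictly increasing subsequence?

86

Let S[i] be the best sum of a strictly increasing subsequence ending at i:
i:      1  2  3  4  5  6  7  8  9 10 11
a[i]:  10 14  8 16 18  9 12 14 12 11 28
S:     10 24  8 40 58 17 29 43 29 28 86
Maximum is 86 (e.g. 10 + 14 + 16 + 18 + 28).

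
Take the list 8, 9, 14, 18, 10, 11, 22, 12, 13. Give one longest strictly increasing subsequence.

Patience tails give the LIS length; then backtrack through the dp parents:
8 → extends → [8]
9 → extends → [8, 9]
14 → extends → [8, 9, 14]
18 → extends → [8, 9, 14, 18]
10 → replaces 14 → [8, 9, 10, 18]
11 → replaces 18 → [8, 9, 10, 11]
22 → extends → [8, 9, 10, 11, 22]
12 → replaces 22 → [8, 9, 10, 11, 12]
13 → extends → [8, 9, 10, 11, 12, 13]
Length 6; one witness is 8, 9, 10, 11, 12, 13.

8, 9, 10, 11, 12, 13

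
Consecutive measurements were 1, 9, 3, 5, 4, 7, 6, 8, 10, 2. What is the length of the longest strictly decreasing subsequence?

4

Negate each value so 'decreasing' becomes 'increasing', then run patience tails on the negated sequence:
-1 → extends → [-1]
-9 → replaces -1 → [-9]
-3 → extends → [-9, -3]
-5 → replaces -3 → [-9, -5]
-4 → extends → [-9, -5, -4]
-7 → replaces -5 → [-9, -7, -4]
-6 → replaces -4 → [-9, -7, -6]
-8 → replaces -7 → [-9, -8, -6]
-10 → replaces -9 → [-10, -8, -6]
-2 → extends → [-10, -8, -6, -2]
Four tails, so the longest strictly decreasing subsequence of the original has length 4.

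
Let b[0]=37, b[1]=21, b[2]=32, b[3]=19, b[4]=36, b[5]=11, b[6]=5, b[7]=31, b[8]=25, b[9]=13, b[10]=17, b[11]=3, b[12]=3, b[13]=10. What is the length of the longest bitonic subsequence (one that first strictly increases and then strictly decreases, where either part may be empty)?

7

inc[i] = longest strictly increasing subsequence ending at i; dec[i] = longest strictly decreasing subsequence starting at i:
i:      0  1  2  3  4  5  6  7  8  9 10 11 12 13
b[i]:  37 21 32 19 36 11  5 31 25 13 17  3  3 10
inc:    1  1  2  1  3  1  1  2  2  2  3  1  1  2
dec:    6  5  5  4  5  3  2  4  3  2  2  1  1  1
Best peak at i=4 (value 36): inc=3, dec=5, length 3+5−1 = 7.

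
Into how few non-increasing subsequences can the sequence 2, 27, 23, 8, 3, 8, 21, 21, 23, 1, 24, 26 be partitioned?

7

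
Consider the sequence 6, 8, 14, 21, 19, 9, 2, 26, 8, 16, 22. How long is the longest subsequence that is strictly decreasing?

4

Negate each value so 'decreasing' becomes 'increasing', then run patience tails on the negated sequence:
-6 → extends → [-6]
-8 → replaces -6 → [-8]
-14 → replaces -8 → [-14]
-21 → replaces -14 → [-21]
-19 → extends → [-21, -19]
-9 → extends → [-21, -19, -9]
-2 → extends → [-21, -19, -9, -2]
-26 → replaces -21 → [-26, -19, -9, -2]
-8 → replaces -2 → [-26, -19, -9, -8]
-16 → replaces -9 → [-26, -19, -16, -8]
-22 → replaces -19 → [-26, -22, -16, -8]
Four tails, so the longest strictly decreasing subsequence of the original has length 4.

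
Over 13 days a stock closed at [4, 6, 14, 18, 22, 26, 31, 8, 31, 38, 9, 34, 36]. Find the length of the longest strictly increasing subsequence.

9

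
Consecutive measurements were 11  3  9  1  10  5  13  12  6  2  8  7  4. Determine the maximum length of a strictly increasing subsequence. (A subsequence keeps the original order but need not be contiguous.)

4

Let dp[i] be the length of the longest such subsequence ending at index i:
i:      1  2  3  4  5  6  7  8  9 10 11 12 13
a[i]:  11  3  9  1 10  5 13 12  6  2  8  7  4
dp:     1  1  2  1  3  2  4  4  3  2  4  4  3
Maximum dp value is 4.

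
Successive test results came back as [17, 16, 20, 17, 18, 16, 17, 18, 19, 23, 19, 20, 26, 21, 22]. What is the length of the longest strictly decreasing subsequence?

Negate each value so 'decreasing' becomes 'increasing', then run patience tails on the negated sequence:
-17 → extends → [-17]
-16 → extends → [-17, -16]
-20 → replaces -17 → [-20, -16]
-17 → replaces -16 → [-20, -17]
-18 → replaces -17 → [-20, -18]
-16 → extends → [-20, -18, -16]
-17 → replaces -16 → [-20, -18, -17]
-18 → already a tail → [-20, -18, -17]
-19 → replaces -18 → [-20, -19, -17]
-23 → replaces -20 → [-23, -19, -17]
-19 → already a tail → [-23, -19, -17]
-20 → replaces -19 → [-23, -20, -17]
-26 → replaces -23 → [-26, -20, -17]
-21 → replaces -20 → [-26, -21, -17]
-22 → replaces -21 → [-26, -22, -17]
Three tails, so the longest strictly decreasing subsequence of the original has length 3.

3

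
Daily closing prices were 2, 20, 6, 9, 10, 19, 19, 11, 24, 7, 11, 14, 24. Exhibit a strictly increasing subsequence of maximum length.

Patience tails give the LIS length; then backtrack through the dp parents:
2 → extends → [2]
20 → extends → [2, 20]
6 → replaces 20 → [2, 6]
9 → extends → [2, 6, 9]
10 → extends → [2, 6, 9, 10]
19 → extends → [2, 6, 9, 10, 19]
19 → already a tail → [2, 6, 9, 10, 19]
11 → replaces 19 → [2, 6, 9, 10, 11]
24 → extends → [2, 6, 9, 10, 11, 24]
7 → replaces 9 → [2, 6, 7, 10, 11, 24]
11 → already a tail → [2, 6, 7, 10, 11, 24]
14 → replaces 24 → [2, 6, 7, 10, 11, 14]
24 → extends → [2, 6, 7, 10, 11, 14, 24]
Length 7; one witness is 2, 6, 9, 10, 11, 14, 24.

2, 6, 9, 10, 11, 14, 24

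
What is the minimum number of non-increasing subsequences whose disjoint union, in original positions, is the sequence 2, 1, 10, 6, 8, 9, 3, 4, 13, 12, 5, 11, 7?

Place each on the leftmost legal pile:
2 → new pile 1 (tops now [2])
1 → pile 1 (tops now [1])
10 → new pile 2 (tops now [1, 10])
6 → pile 2 (tops now [1, 6])
8 → new pile 3 (tops now [1, 6, 8])
9 → new pile 4 (tops now [1, 6, 8, 9])
3 → pile 2 (tops now [1, 3, 8, 9])
4 → pile 3 (tops now [1, 3, 4, 9])
13 → new pile 5 (tops now [1, 3, 4, 9, 13])
12 → pile 5 (tops now [1, 3, 4, 9, 12])
5 → pile 4 (tops now [1, 3, 4, 5, 12])
11 → pile 5 (tops now [1, 3, 4, 5, 11])
7 → pile 5 (tops now [1, 3, 4, 5, 7])
Five piles.

5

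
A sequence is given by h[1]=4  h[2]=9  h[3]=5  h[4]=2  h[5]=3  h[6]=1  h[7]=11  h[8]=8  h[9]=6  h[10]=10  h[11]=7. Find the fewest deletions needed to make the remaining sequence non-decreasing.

Fewest deletions = n − (longest non-decreasing subsequence).
Patience tails:
4 → extends → [4]
9 → extends → [4, 9]
5 → replaces 9 → [4, 5]
2 → replaces 4 → [2, 5]
3 → replaces 5 → [2, 3]
1 → replaces 2 → [1, 3]
11 → extends → [1, 3, 11]
8 → replaces 11 → [1, 3, 8]
6 → replaces 8 → [1, 3, 6]
10 → extends → [1, 3, 6, 10]
7 → replaces 10 → [1, 3, 6, 7]
Longest non-decreasing subsequence has length 4, so deletions = 11 − 4 = 7.

7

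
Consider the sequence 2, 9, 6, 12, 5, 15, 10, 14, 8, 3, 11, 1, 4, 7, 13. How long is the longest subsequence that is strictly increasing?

5

Let dp[i] be the length of the longest such subsequence ending at index i:
i:      1  2  3  4  5  6  7  8  9 10 11 12 13 14 15
a[i]:   2  9  6 12  5 15 10 14  8  3 11  1  4  7 13
dp:     1  2  2  3  2  4  3  4  3  2  4  1  3  4  5
Maximum dp value is 5.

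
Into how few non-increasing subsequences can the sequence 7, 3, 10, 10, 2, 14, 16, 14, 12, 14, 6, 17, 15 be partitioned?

Place each on the leftmost legal pile:
7 → new pile 1 (tops now [7])
3 → pile 1 (tops now [3])
10 → new pile 2 (tops now [3, 10])
10 → pile 2 (tops now [3, 10])
2 → pile 1 (tops now [2, 10])
14 → new pile 3 (tops now [2, 10, 14])
16 → new pile 4 (tops now [2, 10, 14, 16])
14 → pile 3 (tops now [2, 10, 14, 16])
12 → pile 3 (tops now [2, 10, 12, 16])
14 → pile 4 (tops now [2, 10, 12, 14])
6 → pile 2 (tops now [2, 6, 12, 14])
17 → new pile 5 (tops now [2, 6, 12, 14, 17])
15 → pile 5 (tops now [2, 6, 12, 14, 15])
Five piles.

5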